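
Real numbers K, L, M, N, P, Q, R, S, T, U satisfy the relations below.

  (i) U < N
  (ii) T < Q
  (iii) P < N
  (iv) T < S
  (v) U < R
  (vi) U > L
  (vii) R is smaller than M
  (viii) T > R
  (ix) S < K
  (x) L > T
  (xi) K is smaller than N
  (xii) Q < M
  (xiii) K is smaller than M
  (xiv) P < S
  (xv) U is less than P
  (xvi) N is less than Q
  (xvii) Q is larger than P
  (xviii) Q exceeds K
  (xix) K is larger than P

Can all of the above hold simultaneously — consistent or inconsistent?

inconsistent

We have U < R stated directly, yet also R < T < L < U by chaining the others — so R < U. Contradiction.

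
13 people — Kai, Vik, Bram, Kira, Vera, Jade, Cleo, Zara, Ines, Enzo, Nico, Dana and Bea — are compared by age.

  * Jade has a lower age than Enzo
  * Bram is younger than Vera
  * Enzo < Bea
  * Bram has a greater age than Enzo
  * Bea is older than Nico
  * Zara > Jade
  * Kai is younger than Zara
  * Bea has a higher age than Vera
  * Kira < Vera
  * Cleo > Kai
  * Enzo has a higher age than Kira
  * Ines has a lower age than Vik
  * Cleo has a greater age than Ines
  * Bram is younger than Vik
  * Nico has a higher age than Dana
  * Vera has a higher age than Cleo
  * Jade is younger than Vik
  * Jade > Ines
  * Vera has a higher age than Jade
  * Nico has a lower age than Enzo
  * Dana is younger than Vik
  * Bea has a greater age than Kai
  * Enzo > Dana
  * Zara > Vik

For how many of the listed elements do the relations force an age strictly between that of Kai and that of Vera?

Chaining upward from Kai reaches: Cleo, Zara, Bea.
Chaining downward from Vera reaches: Dana, Kira, Nico, Ines, Jade, Enzo, Bram, Cleo.
Strictly between Kai and Vera are those in both lists: Cleo — 1 element.

1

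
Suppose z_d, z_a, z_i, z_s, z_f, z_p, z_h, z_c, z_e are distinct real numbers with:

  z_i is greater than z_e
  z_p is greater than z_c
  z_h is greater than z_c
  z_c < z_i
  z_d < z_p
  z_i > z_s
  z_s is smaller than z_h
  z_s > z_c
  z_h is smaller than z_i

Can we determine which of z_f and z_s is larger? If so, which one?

Following every chain through z_s: above z_s we get z_h, z_i; below z_s we get z_c.
z_f is not reached, and no chain runs the other way from z_f to z_s.
So the given relations leave the order of z_s and z_f undetermined.

undetermined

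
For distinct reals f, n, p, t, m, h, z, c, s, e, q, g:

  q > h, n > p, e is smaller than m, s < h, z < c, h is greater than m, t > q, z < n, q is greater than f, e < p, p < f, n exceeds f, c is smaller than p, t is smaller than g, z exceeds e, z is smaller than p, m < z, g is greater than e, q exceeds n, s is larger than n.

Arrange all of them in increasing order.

e < m < z < c < p < f < n < s < h < q < t < g

Nothing is placed below e, so it is least; from there e < m; m < z; z < c; c < p; p < f; f < n; n < s; s < h; h < q; q < t; t < g, each given directly.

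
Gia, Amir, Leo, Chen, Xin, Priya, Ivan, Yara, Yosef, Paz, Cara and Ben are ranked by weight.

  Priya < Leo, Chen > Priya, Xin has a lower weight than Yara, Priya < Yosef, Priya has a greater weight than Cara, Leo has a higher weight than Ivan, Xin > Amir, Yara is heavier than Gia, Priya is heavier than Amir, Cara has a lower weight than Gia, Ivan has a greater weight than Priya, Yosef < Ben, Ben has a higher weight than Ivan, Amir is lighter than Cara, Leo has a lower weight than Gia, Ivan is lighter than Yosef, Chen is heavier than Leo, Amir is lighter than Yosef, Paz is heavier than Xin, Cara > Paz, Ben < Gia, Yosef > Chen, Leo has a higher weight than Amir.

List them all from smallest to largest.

Amir < Xin < Paz < Cara < Priya < Ivan < Leo < Chen < Yosef < Ben < Gia < Yara

The consecutive links are each given: Amir < Xin; Xin < Paz; Paz < Cara; Cara < Priya; Priya < Ivan; Ivan < Leo; Leo < Chen; Chen < Yosef; Yosef < Ben; Ben < Gia; Gia < Yara.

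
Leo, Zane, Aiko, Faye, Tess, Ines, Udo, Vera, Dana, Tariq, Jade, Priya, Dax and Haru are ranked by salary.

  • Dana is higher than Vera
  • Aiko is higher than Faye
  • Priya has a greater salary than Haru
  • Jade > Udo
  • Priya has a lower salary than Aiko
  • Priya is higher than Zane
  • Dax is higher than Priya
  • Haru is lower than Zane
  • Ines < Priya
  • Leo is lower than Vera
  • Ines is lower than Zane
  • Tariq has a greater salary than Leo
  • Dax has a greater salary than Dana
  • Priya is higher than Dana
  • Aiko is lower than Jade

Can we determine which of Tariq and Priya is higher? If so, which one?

Following every chain through Tariq: below Tariq we get Leo.
Priya is not reached, and no chain runs the other way from Priya to Tariq.
So the given relations leave the order of Tariq and Priya undetermined.

undetermined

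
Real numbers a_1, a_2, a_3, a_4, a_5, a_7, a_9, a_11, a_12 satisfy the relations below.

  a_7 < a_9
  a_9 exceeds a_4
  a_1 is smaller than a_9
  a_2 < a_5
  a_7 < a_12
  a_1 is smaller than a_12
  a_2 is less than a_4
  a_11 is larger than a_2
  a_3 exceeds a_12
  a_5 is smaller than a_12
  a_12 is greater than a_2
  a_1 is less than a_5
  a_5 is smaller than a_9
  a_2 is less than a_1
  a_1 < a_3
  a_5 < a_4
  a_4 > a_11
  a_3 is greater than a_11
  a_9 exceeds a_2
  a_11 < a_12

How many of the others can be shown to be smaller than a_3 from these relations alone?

Directly below a_3: a_1, a_11, a_12.
One step further: a_2, a_7, a_5 (6 so far).
No other element is forced below a_3 by the given relations, so the count is 6.

6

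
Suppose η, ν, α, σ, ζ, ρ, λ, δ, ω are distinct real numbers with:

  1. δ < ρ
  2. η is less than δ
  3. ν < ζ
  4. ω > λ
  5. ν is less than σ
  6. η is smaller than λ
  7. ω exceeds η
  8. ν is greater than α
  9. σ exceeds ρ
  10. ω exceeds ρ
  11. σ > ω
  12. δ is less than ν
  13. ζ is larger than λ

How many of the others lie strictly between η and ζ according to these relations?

The relations place η below ζ. An element lies strictly between them when it is forced above η and also forced below ζ.
Above η: {δ, ν, λ, ρ, ω, σ}. Below ζ: {α, δ, ν, λ}.
Intersection: {δ, ν, λ} — 3.

3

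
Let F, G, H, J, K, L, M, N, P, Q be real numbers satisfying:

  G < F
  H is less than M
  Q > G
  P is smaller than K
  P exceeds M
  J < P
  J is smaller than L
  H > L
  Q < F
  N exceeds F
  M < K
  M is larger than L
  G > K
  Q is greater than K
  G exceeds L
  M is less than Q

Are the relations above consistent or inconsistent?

consistent

Every relation is compatible with J < L < H < M < P < K < G < Q < F < N; the set is consistent.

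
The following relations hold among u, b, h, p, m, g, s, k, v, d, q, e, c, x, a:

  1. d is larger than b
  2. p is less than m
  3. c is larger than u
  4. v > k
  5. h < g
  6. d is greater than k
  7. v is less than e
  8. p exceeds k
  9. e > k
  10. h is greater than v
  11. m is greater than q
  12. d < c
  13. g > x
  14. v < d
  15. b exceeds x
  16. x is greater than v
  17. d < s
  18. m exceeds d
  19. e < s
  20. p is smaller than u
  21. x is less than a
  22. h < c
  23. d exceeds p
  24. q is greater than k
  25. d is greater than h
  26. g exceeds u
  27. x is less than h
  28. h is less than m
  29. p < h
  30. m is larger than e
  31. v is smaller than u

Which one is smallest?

k

v is not least since k < v; x is not least since v < x; b is not least since x < b; p is not least since k < p; a is not least since x < a; q is not least since k < q; u is not least since p < u; h is not least since x < h; d is not least since p < d; g is not least since u < g; e is not least since k < e; s is not least since d < s; m is not least since d < m; c is not least since d < c.
Only k has nothing below it, so k is the smallest.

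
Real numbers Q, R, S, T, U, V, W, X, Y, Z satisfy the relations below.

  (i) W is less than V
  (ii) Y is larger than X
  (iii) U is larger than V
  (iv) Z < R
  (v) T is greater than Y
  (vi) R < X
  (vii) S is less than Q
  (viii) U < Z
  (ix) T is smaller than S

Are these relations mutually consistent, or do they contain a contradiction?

consistent

The single ordering W < V < U < Z < R < X < Y < T < S < Q satisfies every listed relation, so no contradiction arises.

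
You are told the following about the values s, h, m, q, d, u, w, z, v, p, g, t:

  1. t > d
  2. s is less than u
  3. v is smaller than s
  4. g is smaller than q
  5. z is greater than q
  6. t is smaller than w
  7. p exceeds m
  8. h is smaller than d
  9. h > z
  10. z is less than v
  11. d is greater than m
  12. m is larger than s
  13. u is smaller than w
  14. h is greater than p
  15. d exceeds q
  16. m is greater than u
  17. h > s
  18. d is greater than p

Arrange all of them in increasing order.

The consecutive links are each given: g < q; q < z; z < v; v < s; s < u; u < m; m < p; p < h; h < d; d < t; t < w.

g < q < z < v < s < u < m < p < h < d < t < w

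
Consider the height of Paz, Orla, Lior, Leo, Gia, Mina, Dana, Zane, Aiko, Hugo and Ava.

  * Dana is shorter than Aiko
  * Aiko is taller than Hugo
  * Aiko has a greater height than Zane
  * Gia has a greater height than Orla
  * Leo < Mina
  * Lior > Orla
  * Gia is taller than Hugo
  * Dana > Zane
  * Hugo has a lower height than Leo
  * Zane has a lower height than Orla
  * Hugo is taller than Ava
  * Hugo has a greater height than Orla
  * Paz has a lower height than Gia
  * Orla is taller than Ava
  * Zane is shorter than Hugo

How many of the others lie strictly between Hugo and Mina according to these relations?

1

The relations place Hugo below Mina. An element lies strictly between them when it is forced above Hugo and also forced below Mina.
Above Hugo: {Aiko, Leo, Gia}. Below Mina: {Zane, Ava, Orla, Leo}.
Intersection: {Leo} — 1.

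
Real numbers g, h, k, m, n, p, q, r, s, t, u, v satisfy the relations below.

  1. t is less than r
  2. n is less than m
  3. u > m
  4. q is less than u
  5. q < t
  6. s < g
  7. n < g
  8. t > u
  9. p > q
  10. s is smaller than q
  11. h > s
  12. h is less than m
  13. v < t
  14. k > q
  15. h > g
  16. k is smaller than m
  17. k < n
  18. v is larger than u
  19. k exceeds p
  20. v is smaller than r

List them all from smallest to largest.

Each adjacent pair is fixed by a given relation: s < q; q < p; p < k; k < n; n < g; g < h; h < m; m < u; u < v; v < t; t < r. Chaining them end to end gives the full order.

s < q < p < k < n < g < h < m < u < v < t < r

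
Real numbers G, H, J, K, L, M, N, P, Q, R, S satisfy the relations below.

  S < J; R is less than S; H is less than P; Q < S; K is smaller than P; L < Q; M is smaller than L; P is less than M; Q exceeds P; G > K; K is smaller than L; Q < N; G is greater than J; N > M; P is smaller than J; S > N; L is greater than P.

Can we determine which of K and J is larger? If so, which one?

J

K < P and P < M give K < M.
With M < L: K < P < M < L.
Then L < Q extends the chain to Q.
With Q < N: K < P < M < L < Q < N.
Then N < S extends the chain to S.
With S < J: K < P < M < L < Q < N < S < J.
So J is larger.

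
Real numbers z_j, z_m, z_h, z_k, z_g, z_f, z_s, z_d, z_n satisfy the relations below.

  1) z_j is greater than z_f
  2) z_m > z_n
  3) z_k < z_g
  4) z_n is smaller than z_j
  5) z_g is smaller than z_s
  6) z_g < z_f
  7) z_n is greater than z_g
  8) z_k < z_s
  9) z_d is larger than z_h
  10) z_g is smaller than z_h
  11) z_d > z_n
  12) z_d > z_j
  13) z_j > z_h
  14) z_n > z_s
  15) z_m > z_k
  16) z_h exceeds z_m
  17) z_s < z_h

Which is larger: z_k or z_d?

The relevant relations are z_k < z_g; z_g < z_s; z_s < z_n; z_n < z_m; z_m < z_h; z_h < z_d.
Together: z_k < z_g < z_s < z_n < z_m < z_h < z_d.
So z_k < z_d; z_d is the larger of the two.

z_d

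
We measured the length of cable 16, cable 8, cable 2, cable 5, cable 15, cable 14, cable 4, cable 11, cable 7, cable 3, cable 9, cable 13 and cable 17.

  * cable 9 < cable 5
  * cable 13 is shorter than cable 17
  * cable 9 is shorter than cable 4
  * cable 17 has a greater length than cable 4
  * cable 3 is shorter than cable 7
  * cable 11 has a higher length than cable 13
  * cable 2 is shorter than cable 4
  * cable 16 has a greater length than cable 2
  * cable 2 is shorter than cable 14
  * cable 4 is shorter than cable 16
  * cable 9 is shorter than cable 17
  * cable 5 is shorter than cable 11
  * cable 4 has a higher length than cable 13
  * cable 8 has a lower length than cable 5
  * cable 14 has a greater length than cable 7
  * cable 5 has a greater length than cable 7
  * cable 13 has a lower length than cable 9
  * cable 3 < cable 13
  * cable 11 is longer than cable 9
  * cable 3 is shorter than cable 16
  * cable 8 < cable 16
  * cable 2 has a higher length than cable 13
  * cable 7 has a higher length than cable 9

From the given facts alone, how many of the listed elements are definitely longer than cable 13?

From cable 13 the given relations immediately reach cable 9, cable 2, cable 4, cable 11, cable 17.
From those, cable 7, cable 5, cable 16, cable 14 — 9 in total.
No other element is forced above cable 13 by the given relations, so the count is 9.

9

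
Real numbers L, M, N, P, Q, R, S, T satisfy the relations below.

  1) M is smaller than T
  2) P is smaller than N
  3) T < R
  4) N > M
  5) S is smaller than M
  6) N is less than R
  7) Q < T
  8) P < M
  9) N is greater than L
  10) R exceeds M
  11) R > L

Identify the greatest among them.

R

P is not greatest since P < M; L is not greatest since L < N; S is not greatest since S < M; Q is not greatest since Q < T; M is not greatest since M < T; N is not greatest since N < R; T is not greatest since T < R.
Only R has nothing above it, so R is the greatest.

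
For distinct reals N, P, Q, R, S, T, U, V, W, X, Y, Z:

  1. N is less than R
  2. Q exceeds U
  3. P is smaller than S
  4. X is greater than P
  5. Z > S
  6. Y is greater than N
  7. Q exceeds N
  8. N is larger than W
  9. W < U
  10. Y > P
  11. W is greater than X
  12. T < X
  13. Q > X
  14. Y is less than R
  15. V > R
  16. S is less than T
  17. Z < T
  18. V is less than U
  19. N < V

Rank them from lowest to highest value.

Nothing is placed below P, so it is least; from there P < S; S < Z; Z < T; T < X; X < W; W < N; N < Y; Y < R; R < V; V < U; U < Q, each given directly.

P < S < Z < T < X < W < N < Y < R < V < U < Q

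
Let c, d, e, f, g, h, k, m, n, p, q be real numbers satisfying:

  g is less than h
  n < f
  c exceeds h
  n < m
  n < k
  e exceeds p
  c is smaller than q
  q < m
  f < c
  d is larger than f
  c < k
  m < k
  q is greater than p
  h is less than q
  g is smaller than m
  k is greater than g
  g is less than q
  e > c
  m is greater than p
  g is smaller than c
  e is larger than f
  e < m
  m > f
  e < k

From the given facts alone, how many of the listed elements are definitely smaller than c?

4

The elements the relations force below c are n, f, g, h — no chain reaches any other.
That is 4.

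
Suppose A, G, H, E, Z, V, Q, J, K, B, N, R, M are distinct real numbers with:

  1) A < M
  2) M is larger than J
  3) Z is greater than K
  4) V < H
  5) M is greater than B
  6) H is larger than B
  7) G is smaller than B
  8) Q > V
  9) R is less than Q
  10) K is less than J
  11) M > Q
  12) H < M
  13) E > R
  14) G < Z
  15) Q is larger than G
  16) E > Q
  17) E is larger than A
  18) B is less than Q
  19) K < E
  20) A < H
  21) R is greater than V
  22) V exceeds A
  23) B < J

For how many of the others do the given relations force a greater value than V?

5

The elements the relations force above V are R, Q, E, H, M — no chain reaches any other.
That is 5.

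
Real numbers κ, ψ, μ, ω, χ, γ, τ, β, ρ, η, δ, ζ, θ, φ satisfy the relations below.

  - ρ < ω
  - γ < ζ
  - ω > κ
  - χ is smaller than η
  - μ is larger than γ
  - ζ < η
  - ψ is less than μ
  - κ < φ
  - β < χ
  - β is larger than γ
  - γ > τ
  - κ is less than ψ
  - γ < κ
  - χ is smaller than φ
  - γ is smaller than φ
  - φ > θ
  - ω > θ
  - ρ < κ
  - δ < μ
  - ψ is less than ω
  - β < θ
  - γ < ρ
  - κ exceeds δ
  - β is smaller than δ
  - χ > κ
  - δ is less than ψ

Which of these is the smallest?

γ is not least since τ < γ; β is not least since γ < β; δ is not least since β < δ; ζ is not least since γ < ζ; ρ is not least since γ < ρ; κ is not least since γ < κ; ψ is not least since δ < ψ; θ is not least since β < θ; ω is not least since θ < ω; μ is not least since δ < μ; χ is not least since β < χ; φ is not least since κ < φ; η is not least since χ < η.
Only τ has nothing below it, so τ is the smallest.

τ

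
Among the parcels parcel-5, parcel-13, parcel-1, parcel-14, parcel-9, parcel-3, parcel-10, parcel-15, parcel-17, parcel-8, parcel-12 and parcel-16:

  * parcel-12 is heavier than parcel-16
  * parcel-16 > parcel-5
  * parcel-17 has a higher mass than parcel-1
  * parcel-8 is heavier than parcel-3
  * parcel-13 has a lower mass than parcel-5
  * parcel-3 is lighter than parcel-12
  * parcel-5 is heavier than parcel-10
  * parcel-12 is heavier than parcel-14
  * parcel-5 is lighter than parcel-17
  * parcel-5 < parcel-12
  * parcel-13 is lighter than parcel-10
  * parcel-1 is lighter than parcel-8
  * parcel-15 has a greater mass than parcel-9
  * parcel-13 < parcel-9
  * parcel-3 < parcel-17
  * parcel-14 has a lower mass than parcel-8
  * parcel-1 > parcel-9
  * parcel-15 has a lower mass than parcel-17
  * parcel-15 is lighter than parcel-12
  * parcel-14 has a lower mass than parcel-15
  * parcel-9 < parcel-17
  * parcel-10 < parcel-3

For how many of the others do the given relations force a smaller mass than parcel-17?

The elements the relations force below parcel-17 are parcel-14, parcel-13, parcel-10, parcel-9, parcel-3, parcel-1, parcel-15, parcel-5 — no chain reaches any other.
That is 8.

8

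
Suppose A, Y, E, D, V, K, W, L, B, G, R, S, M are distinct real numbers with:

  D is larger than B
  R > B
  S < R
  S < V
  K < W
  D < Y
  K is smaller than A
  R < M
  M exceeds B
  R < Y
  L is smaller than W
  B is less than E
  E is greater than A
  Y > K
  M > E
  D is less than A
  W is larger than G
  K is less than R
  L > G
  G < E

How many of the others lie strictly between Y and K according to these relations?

The relations place K below Y. An element lies strictly between them when it is forced above K and also forced below Y.
Above K: {R, A, W, E, M}. Below Y: {B, S, D, R}.
Intersection: {R} — 1.

1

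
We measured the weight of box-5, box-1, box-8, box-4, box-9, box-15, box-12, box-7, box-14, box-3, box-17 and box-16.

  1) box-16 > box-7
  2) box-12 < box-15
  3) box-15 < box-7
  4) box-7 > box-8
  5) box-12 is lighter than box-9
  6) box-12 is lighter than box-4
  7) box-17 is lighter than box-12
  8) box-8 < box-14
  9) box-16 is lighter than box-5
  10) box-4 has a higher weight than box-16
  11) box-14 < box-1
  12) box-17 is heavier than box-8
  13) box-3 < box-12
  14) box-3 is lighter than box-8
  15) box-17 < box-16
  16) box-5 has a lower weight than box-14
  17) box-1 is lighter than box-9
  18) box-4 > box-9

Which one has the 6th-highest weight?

box-16

The consecutive relations fix a unique order: box-3 < box-8 < box-17 < box-12 < box-15 < box-7 < box-16 < box-5 < box-14 < box-1 < box-9 < box-4.
Counting 6 from the largest end gives box-16.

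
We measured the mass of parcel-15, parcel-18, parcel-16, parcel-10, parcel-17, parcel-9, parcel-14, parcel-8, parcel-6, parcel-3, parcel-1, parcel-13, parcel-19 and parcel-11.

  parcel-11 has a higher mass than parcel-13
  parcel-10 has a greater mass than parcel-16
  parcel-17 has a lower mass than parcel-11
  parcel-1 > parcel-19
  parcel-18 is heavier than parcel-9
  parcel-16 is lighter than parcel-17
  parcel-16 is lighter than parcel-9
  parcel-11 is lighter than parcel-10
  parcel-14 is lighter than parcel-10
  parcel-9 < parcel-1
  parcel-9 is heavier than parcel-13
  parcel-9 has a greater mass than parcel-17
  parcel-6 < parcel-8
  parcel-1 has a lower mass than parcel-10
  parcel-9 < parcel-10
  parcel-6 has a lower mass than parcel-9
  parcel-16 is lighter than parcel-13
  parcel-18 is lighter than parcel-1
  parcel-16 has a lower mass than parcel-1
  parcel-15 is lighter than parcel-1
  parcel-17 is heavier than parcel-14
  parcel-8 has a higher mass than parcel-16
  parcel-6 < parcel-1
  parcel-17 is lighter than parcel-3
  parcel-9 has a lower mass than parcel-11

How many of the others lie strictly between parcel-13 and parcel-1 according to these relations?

2

Chaining upward from parcel-13 reaches: parcel-9, parcel-11, parcel-18, parcel-10.
Chaining downward from parcel-1 reaches: parcel-19, parcel-6, parcel-16, parcel-14, parcel-17, parcel-9, parcel-15, parcel-18.
Strictly between parcel-13 and parcel-1 are those in both lists: parcel-9, parcel-18 — 2 elements.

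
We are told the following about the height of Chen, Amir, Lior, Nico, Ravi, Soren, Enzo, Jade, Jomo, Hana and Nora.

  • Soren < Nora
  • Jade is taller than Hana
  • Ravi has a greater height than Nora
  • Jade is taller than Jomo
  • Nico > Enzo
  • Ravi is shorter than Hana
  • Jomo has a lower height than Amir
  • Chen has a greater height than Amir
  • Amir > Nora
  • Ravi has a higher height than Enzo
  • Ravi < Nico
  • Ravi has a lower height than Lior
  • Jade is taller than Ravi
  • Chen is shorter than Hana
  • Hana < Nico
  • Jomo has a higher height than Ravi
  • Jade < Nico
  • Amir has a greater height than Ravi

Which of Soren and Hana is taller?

Hana

Soren < Nora and Nora < Ravi give Soren < Ravi.
Then Ravi < Jomo extends the chain to Jomo.
With Jomo < Amir: Soren < Nora < Ravi < Jomo < Amir.
Then Amir < Chen extends the chain to Chen.
Then Chen < Hana extends the chain to Hana.
So Soren < Hana; Hana is the taller of the two.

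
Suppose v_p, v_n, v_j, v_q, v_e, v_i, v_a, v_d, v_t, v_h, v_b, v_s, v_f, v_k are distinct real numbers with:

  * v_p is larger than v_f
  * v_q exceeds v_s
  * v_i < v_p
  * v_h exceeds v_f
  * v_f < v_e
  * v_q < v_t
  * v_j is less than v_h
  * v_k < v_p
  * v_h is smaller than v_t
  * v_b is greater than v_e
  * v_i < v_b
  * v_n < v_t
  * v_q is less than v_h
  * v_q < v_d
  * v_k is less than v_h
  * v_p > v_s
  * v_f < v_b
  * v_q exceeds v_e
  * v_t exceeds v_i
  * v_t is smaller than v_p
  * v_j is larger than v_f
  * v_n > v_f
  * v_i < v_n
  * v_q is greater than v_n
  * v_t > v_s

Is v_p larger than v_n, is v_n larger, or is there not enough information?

v_p

Link the given pairs in sequence: v_n < v_q; v_q < v_h; v_h < v_t; v_t < v_p.
Chaining these gives v_n < v_q < v_h < v_t < v_p.
So v_p is larger.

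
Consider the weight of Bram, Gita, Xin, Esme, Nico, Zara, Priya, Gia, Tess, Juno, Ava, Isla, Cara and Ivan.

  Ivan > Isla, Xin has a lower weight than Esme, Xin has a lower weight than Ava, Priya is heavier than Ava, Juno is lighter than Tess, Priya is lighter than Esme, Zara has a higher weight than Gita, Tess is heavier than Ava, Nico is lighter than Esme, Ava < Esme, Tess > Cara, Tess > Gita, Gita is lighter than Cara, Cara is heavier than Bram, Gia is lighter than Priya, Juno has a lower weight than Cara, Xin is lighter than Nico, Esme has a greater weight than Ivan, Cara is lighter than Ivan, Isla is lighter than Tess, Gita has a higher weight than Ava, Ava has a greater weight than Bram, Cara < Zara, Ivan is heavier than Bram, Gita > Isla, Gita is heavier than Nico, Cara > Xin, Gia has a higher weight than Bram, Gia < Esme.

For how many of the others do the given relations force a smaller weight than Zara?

The elements the relations force below Zara are Juno, Bram, Xin, Nico, Isla, Ava, Gita, Cara — no chain reaches any other.
That is 8.

8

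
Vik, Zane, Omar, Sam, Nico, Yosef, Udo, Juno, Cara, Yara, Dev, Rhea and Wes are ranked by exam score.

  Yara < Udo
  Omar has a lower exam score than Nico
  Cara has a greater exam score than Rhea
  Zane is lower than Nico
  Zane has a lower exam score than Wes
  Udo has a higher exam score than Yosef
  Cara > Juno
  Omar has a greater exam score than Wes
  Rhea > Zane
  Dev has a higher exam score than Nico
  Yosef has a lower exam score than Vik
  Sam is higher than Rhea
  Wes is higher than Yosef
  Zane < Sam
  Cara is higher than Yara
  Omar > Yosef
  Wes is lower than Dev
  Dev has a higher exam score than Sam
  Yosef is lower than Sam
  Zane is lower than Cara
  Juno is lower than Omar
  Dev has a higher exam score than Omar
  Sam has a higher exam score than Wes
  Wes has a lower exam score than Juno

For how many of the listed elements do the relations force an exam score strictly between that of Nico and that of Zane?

Chaining upward from Zane reaches: Rhea, Wes, Sam, Juno, Cara, Omar, Dev.
Chaining downward from Nico reaches: Yosef, Wes, Juno, Omar.
Strictly between Zane and Nico are those in both lists: Wes, Juno, Omar — 3 elements.

3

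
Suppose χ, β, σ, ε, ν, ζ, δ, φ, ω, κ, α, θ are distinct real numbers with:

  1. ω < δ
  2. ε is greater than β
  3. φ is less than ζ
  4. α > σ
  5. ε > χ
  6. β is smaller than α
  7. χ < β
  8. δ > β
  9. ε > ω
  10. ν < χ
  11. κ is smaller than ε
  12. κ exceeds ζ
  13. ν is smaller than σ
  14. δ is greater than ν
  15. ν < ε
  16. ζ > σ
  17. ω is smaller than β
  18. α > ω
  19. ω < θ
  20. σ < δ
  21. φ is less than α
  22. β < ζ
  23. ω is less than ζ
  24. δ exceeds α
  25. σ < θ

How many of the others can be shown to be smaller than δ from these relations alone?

Directly below δ: ν, σ, ω, β, α.
One step further: φ, χ (7 so far).
No other element is forced below δ by the given relations, so the count is 7.

7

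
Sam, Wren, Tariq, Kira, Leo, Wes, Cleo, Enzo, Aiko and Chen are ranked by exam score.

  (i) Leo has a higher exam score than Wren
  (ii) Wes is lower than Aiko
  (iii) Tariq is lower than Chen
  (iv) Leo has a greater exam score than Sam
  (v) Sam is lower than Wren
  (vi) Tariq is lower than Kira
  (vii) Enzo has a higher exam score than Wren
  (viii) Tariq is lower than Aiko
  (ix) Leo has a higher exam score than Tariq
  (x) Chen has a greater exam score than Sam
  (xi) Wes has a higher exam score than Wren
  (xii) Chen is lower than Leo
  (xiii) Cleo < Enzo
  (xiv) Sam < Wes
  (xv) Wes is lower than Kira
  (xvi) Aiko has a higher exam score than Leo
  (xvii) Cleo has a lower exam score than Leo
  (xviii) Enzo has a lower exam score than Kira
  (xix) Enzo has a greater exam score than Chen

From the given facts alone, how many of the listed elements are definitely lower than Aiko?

From Aiko the given relations immediately reach Tariq, Leo, Wes.
From those, Sam, Wren, Cleo, Chen — 7 in total.
Nothing else is reachable below Aiko; 7 in all.

7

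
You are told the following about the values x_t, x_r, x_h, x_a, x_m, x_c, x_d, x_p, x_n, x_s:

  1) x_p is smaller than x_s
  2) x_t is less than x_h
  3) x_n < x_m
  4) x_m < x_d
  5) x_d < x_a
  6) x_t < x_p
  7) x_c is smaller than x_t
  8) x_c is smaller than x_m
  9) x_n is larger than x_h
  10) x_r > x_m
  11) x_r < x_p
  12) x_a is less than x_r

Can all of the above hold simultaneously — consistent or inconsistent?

consistent

Every relation is compatible with x_c < x_t < x_h < x_n < x_m < x_d < x_a < x_r < x_p < x_s; the set is consistent.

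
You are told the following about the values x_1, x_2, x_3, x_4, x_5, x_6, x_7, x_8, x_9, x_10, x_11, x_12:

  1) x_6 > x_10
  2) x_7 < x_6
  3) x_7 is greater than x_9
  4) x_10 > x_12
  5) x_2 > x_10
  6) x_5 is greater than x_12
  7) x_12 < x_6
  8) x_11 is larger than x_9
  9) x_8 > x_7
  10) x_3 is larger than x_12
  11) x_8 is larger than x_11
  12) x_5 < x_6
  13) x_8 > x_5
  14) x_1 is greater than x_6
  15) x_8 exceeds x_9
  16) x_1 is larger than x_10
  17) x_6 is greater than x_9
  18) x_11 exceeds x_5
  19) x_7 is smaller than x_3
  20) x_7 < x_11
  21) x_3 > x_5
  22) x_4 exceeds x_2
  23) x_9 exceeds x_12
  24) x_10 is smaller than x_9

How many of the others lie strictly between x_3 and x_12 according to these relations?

The relations place x_12 below x_3. An element lies strictly between them when it is forced above x_12 and also forced below x_3.
Above x_12: {x_10, x_5, x_9, x_7, x_11, x_2, x_6, x_1, x_8, x_4}. Below x_3: {x_10, x_5, x_9, x_7}.
Intersection: {x_10, x_5, x_9, x_7} — 4.

4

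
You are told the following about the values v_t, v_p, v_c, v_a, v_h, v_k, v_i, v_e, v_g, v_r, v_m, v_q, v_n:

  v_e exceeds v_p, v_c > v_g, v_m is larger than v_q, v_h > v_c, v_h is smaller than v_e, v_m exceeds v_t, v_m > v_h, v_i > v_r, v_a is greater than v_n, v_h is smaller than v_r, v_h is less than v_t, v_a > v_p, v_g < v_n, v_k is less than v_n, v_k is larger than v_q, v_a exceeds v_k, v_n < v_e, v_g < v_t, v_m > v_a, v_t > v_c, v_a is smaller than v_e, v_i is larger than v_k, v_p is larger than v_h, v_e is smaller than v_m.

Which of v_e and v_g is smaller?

v_g < v_c < v_h < v_p < v_a < v_e, by transitivity through v_c, v_h, v_p, v_a.
So v_g < v_e; v_g is the smaller of the two.

v_g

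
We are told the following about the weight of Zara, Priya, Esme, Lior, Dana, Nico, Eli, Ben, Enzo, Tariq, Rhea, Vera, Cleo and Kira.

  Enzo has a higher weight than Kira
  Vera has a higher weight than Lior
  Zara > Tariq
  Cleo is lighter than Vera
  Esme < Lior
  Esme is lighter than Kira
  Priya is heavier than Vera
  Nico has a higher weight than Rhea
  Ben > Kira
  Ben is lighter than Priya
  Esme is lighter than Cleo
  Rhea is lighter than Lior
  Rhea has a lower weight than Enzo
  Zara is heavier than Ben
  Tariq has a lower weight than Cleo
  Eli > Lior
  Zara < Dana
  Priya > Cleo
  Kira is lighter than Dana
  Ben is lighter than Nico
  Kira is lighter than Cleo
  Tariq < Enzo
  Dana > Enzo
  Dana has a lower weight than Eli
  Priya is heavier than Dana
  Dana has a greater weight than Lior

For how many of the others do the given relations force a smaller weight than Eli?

9

From Eli the given relations immediately reach Lior, Dana.
From those, Rhea, Esme, Kira, Enzo, Zara — 7 in total.
From those, Tariq, Ben — 9 in total.
No other element is forced below Eli by the given relations, so the count is 9.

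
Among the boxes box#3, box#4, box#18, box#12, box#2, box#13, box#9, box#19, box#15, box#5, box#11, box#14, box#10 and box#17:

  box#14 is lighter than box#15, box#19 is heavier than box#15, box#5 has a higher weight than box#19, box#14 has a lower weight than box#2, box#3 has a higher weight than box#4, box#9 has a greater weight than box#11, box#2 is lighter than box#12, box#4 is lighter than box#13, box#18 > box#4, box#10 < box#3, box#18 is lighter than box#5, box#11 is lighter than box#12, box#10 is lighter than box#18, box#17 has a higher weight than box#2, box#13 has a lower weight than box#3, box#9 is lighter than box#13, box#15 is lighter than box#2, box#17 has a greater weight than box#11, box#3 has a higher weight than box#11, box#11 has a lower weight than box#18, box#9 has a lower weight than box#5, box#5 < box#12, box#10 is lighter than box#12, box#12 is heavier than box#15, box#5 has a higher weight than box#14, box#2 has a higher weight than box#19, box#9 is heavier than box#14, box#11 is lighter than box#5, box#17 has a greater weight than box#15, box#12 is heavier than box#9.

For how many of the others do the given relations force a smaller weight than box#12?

Directly below box#12: box#11, box#9, box#15, box#10, box#2, box#5.
One step further: box#14, box#19, box#18 (9 so far).
One step further: box#4 (10 so far).
Nothing else is reachable below box#12; 10 in all.

10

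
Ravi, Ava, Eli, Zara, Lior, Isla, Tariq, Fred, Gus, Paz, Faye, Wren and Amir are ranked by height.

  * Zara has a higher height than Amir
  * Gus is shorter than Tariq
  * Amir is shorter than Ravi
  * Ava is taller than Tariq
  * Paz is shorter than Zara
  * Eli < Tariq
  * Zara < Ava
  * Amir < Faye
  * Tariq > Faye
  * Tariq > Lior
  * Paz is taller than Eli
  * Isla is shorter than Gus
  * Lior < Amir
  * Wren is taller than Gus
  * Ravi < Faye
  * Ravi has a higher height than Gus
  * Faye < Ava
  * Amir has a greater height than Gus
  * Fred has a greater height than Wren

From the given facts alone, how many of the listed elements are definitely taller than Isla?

9

The elements the relations force above Isla are Gus, Amir, Zara, Ravi, Faye, Tariq, Wren, Ava, Fred — no chain reaches any other.
That is 9.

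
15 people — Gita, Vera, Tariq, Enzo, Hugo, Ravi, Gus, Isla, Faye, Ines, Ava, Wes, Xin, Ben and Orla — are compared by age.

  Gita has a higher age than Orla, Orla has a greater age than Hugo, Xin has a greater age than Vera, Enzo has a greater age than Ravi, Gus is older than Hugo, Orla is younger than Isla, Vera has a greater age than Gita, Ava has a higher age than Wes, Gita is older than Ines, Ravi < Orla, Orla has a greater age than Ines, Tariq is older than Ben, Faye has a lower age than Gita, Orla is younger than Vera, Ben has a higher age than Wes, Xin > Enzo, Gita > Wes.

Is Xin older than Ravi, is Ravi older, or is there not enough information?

Ravi < Orla and Orla < Gita give Ravi < Gita.
Then Gita < Vera extends the chain to Vera.
With Vera < Xin: Ravi < Orla < Gita < Vera < Xin.
So Xin is older.

Xin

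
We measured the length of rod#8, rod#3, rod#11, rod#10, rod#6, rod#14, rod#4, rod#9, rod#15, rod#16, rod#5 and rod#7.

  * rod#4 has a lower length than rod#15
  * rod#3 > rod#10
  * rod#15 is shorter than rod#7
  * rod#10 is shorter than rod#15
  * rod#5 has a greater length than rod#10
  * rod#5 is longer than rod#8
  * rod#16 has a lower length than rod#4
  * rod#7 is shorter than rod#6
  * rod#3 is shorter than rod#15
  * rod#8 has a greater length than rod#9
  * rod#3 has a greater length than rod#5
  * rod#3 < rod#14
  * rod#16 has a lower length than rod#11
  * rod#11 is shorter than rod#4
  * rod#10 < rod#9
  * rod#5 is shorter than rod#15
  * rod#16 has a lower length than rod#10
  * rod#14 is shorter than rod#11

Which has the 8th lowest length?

Chaining the given pairs: rod#16 < rod#10 < rod#9 < rod#8 < rod#5 < rod#3 < rod#14 < rod#11 < rod#4 < rod#15 < rod#7 < rod#6.
The 8th smallest is rod#11.

rod#11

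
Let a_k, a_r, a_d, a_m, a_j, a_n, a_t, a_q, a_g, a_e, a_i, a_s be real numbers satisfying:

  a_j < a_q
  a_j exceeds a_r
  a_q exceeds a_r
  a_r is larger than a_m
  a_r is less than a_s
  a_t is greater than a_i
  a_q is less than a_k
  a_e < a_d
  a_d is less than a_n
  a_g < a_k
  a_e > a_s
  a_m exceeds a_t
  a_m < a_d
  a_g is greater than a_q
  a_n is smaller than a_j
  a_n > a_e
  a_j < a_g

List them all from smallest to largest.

Each adjacent pair is fixed by a given relation: a_i < a_t; a_t < a_m; a_m < a_r; a_r < a_s; a_s < a_e; a_e < a_d; a_d < a_n; a_n < a_j; a_j < a_q; a_q < a_g; a_g < a_k. Chaining them end to end gives the full order.

a_i < a_t < a_m < a_r < a_s < a_e < a_d < a_n < a_j < a_q < a_g < a_k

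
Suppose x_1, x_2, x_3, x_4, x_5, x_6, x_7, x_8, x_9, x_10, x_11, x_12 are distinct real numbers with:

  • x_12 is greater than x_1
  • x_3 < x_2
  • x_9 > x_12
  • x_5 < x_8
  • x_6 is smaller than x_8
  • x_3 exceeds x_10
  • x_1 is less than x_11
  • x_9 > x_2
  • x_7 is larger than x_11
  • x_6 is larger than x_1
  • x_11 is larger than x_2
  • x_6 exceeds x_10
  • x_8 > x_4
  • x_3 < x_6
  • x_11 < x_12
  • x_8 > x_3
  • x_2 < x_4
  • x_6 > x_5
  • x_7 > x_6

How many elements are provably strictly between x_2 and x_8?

1

Chaining upward from x_2 reaches: x_11, x_12, x_9, x_4, x_7.
Chaining downward from x_8 reaches: x_5, x_10, x_3, x_1, x_4, x_6.
Strictly between x_2 and x_8 are those in both lists: x_4 — 1 element.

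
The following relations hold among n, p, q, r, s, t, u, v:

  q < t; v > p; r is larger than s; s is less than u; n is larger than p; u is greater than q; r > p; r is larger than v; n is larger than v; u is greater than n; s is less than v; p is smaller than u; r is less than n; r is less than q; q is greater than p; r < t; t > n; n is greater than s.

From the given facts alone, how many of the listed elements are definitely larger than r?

4

From r the given relations immediately reach n, q, t.
From those, u — 4 in total.
No other element is forced above r by the given relations, so the count is 4.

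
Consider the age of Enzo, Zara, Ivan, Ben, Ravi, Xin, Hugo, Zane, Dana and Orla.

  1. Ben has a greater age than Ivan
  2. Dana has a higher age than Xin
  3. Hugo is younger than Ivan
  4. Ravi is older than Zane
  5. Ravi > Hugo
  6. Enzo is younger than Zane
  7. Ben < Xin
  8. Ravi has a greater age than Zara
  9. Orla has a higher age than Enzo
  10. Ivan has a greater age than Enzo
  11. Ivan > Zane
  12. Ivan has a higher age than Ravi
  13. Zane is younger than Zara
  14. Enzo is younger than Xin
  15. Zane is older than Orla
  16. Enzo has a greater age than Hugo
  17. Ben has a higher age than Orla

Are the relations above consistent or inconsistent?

The single ordering Hugo < Enzo < Orla < Zane < Zara < Ravi < Ivan < Ben < Xin < Dana satisfies every listed relation, so no contradiction arises.

consistent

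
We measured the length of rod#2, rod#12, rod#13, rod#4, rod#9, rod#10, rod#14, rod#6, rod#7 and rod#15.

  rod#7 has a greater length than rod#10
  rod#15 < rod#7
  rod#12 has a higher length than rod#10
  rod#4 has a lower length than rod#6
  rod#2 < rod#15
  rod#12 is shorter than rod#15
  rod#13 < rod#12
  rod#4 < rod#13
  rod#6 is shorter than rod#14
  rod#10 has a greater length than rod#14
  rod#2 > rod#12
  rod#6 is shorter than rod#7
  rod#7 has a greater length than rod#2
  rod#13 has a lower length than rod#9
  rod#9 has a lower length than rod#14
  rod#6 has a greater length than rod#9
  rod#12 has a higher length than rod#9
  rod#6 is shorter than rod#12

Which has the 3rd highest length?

rod#2

The consecutive relations fix a unique order: rod#4 < rod#13 < rod#9 < rod#6 < rod#14 < rod#10 < rod#12 < rod#2 < rod#15 < rod#7.
Counting 3 from the largest end gives rod#2.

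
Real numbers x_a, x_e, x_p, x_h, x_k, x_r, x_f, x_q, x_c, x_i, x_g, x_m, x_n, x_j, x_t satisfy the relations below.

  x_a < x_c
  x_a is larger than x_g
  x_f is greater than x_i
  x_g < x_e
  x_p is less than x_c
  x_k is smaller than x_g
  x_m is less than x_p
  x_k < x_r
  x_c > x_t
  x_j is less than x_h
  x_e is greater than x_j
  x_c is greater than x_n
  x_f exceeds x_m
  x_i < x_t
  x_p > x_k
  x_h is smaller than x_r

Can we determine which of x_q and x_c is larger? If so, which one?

Following every chain through x_q: nothing is chained to x_q.
x_c is not reached, and no chain runs the other way from x_c to x_q.
So the given relations leave the order of x_q and x_c undetermined.

undetermined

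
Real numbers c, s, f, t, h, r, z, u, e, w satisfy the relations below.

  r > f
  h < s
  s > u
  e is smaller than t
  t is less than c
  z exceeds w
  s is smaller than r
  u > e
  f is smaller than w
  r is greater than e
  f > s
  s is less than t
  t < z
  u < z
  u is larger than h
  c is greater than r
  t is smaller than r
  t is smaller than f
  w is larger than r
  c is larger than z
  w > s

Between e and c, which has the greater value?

e < u < s < r < w < z < c, by transitivity through u, s, r, w, z.
So e < c; c is the larger of the two.

c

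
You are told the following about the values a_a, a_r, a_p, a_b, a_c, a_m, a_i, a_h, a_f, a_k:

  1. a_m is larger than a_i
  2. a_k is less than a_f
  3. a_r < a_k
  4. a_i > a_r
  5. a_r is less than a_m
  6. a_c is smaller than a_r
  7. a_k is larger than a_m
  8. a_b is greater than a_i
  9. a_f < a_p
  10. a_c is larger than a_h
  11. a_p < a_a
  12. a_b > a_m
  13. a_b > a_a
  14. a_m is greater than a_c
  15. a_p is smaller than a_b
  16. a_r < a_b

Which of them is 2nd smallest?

a_c

The consecutive relations fix a unique order: a_h < a_c < a_r < a_i < a_m < a_k < a_f < a_p < a_a < a_b.
The 2nd smallest is a_c.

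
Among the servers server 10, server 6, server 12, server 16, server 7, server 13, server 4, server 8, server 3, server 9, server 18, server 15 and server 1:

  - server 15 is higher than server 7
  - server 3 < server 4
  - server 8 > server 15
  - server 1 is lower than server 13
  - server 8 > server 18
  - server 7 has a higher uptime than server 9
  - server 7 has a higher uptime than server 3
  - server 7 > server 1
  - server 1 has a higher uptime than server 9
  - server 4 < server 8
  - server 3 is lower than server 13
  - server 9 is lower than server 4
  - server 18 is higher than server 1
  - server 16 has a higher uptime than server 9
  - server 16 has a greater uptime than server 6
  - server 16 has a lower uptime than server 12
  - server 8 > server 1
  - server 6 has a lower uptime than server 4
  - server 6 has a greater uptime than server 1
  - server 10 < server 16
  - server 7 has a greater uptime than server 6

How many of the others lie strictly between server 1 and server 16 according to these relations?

Chaining upward from server 1 reaches: server 6, server 7, server 15, server 4, server 18, server 12, server 8, server 13.
Chaining downward from server 16 reaches: server 9, server 6, server 10.
Strictly between server 1 and server 16 are those in both lists: server 6 — 1 element.

1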